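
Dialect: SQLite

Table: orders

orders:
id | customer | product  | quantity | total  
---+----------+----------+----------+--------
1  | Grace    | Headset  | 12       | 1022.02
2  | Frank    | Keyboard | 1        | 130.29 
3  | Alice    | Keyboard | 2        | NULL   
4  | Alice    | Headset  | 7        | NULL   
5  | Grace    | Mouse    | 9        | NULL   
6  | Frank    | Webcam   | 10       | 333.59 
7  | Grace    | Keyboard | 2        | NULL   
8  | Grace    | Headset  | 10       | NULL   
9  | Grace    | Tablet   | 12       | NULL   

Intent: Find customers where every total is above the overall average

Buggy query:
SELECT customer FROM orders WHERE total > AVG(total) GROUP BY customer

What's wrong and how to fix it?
Bug: WHERE evaluates per row before aggregation, so AVG() is unavailable

Fix: Compute the overall average in a scalar subquery and compare each group's MIN against it in HAVING

Corrected query:
SELECT customer FROM orders GROUP BY customer HAVING MIN(total) > (SELECT AVG(total) FROM orders)

Result:
customer
--------
Grace   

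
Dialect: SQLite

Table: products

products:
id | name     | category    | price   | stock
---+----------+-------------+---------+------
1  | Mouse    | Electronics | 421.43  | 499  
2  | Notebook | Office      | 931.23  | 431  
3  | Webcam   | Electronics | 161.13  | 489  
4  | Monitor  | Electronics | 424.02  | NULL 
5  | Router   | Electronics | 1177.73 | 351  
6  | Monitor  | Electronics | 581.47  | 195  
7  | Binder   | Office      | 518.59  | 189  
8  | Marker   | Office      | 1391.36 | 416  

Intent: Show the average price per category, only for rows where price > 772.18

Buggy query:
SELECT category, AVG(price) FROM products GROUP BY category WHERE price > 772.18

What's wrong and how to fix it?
Bug: Row-level WHERE must come before GROUP BY in the clause order

Fix: Move the WHERE clause before GROUP BY

Corrected query:
SELECT category, AVG(price) FROM products WHERE price > 772.18 GROUP BY category

Result:
category    | AVG(price)
------------+-----------
Electronics | 1177.73   
Office      | 1161.295  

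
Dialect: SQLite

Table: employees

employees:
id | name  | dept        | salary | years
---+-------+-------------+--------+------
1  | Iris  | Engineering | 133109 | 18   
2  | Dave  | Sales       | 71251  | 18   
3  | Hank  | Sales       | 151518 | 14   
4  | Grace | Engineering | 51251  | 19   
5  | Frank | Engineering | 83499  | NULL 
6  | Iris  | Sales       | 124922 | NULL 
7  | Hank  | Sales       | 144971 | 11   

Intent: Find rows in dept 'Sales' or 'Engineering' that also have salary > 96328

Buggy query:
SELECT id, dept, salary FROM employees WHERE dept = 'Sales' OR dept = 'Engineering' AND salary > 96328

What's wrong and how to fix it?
Bug: Without parentheses, AND is evaluated before OR, so the salary filter only applies to the 'Engineering' branch

Fix: Add parentheses around the OR so the AND applies to both alternatives

Corrected query:
SELECT id, dept, salary FROM employees WHERE (dept = 'Sales' OR dept = 'Engineering') AND salary > 96328

Result:
id | dept        | salary
---+-------------+-------
1  | Engineering | 133109
3  | Sales       | 151518
6  | Sales       | 124922
7  | Sales       | 144971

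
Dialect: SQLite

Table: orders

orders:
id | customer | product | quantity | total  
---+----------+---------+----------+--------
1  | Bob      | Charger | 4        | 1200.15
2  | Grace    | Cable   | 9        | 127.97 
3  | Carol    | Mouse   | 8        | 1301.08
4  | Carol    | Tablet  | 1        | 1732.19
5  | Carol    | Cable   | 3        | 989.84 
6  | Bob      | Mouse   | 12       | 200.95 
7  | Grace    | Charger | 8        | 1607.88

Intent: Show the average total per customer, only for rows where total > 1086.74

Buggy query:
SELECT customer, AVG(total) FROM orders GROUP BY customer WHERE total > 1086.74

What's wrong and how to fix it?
Bug: Row-level WHERE must come before GROUP BY in the clause order

Fix: Place WHERE between FROM and GROUP BY

Corrected query:
SELECT customer, AVG(total) FROM orders WHERE total > 1086.74 GROUP BY customer

Result:
customer | AVG(total)
---------+-----------
Bob      | 1200.15   
Carol    | 1516.635  
Grace    | 1607.88   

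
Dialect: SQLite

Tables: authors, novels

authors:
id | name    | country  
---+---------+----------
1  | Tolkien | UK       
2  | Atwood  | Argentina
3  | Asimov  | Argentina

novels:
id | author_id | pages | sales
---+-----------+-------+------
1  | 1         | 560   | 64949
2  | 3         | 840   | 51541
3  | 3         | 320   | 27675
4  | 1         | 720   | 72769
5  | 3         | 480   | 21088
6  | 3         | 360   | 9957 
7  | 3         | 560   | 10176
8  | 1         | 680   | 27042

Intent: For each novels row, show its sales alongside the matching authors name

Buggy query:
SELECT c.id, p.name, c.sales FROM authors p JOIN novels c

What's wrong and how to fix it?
Bug: Missing join condition: each novels row is matched to all authors rows instead of just its own

Fix: Specify the join condition linking the foreign key to the parent id

Corrected query:
SELECT c.id, p.name, c.sales FROM authors p JOIN novels c ON c.author_id = p.id

Result:
id | name    | sales
---+---------+------
1  | Tolkien | 64949
2  | Asimov  | 51541
3  | Asimov  | 27675
4  | Tolkien | 72769
5  | Asimov  | 21088
6  | Asimov  | 9957 
7  | Asimov  | 10176
8  | Tolkien | 27042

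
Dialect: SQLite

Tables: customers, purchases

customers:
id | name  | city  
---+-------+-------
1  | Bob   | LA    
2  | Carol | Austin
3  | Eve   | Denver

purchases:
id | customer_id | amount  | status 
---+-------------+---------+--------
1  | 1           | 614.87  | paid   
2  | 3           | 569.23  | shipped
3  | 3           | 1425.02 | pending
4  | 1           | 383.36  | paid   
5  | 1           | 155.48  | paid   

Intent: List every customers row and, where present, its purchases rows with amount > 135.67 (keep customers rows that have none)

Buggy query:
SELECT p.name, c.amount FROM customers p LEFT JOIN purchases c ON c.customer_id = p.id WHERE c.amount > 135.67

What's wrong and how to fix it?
Bug: Filtering c.amount in WHERE discards the NULL rows produced by LEFT JOIN, turning it into an inner join

Fix: Move the right-table condition into the ON clause so unmatched parents are kept

Corrected query:
SELECT p.name, c.amount FROM customers p LEFT JOIN purchases c ON c.customer_id = p.id AND c.amount > 135.67

Result:
name  | amount 
------+--------
Bob   | 155.48 
Bob   | 383.36 
Bob   | 614.87 
Carol | NULL   
Eve   | 569.23 
Eve   | 1425.02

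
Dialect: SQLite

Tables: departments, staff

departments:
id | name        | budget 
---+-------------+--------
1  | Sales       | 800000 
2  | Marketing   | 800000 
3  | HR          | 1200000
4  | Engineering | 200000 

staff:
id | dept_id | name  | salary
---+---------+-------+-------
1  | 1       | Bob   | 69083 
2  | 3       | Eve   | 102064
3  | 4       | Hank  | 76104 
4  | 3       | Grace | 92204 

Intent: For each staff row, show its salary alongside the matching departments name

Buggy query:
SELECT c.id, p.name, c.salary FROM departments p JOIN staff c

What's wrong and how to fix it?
Bug: JOIN with no ON clause produces a cartesian product; every staff row pairs with every departments row

Fix: Add ON c.dept_id = p.id to the JOIN

Corrected query:
SELECT c.id, p.name, c.salary FROM departments p JOIN staff c ON c.dept_id = p.id

Result:
id | name        | salary
---+-------------+-------
1  | Sales       | 69083 
2  | HR          | 102064
3  | Engineering | 76104 
4  | HR          | 92204 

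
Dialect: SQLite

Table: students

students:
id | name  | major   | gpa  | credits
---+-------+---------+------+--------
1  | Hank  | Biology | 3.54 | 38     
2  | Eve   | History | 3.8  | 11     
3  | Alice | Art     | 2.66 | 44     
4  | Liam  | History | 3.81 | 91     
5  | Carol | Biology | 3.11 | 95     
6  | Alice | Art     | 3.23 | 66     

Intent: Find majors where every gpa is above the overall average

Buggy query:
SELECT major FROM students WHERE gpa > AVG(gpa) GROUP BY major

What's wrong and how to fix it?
Bug: WHERE evaluates per row before aggregation, so AVG() is unavailable

Fix: Use a subquery for AVG and a HAVING MIN(...) filter so the condition holds for every row in the group

Corrected query:
SELECT major FROM students GROUP BY major HAVING MIN(gpa) > (SELECT AVG(gpa) FROM students)

Result:
major  
-------
History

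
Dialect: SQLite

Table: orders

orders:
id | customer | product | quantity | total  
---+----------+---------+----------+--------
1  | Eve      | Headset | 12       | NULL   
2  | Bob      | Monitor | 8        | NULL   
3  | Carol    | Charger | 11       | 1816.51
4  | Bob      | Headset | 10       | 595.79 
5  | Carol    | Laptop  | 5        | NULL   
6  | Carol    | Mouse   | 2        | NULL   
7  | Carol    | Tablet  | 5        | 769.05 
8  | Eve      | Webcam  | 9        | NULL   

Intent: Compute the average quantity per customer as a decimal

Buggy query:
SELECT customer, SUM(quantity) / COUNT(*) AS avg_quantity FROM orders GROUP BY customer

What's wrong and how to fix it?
Bug: SUM(quantity) and COUNT(*) are both integers; the division truncates the fractional part

Fix: Cast one side to REAL so the division keeps the fractional part

Corrected query:
SELECT customer, SUM(quantity) * 1.0 / COUNT(*) AS avg_quantity FROM orders GROUP BY customer

Result:
customer | avg_quantity
---------+-------------
Bob      | 9           
Carol    | 5.75        
Eve      | 10.5        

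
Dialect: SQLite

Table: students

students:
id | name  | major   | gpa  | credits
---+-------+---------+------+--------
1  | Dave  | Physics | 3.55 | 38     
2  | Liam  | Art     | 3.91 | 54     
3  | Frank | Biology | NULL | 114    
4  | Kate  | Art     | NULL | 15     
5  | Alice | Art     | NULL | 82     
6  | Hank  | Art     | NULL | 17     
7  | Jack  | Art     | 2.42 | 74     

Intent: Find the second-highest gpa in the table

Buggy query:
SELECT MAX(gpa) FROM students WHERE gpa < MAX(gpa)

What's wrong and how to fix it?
Bug: MAX(gpa) on the right of the comparison is an aggregate-in-WHERE error

Fix: Put the inner MAX in a scalar subquery

Corrected query:
SELECT MAX(gpa) FROM students WHERE gpa < (SELECT MAX(gpa) FROM students)

Result:
MAX(gpa)
--------
3.55    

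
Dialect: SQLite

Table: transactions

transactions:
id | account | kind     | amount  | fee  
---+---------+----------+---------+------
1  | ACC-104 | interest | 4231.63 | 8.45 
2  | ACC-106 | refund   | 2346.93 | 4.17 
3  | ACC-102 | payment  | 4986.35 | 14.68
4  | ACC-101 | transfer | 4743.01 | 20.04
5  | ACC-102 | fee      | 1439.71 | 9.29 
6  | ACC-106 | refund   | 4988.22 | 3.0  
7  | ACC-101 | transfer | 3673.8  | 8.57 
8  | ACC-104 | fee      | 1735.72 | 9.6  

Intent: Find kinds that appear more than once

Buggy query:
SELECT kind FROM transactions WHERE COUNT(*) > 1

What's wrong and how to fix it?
Bug: COUNT(*) is an aggregate and cannot be used in WHERE

Fix: Group first, then use HAVING for the count condition

Corrected query:
SELECT kind FROM transactions GROUP BY kind HAVING COUNT(*) > 1

Result:
kind    
--------
fee     
refund  
transfer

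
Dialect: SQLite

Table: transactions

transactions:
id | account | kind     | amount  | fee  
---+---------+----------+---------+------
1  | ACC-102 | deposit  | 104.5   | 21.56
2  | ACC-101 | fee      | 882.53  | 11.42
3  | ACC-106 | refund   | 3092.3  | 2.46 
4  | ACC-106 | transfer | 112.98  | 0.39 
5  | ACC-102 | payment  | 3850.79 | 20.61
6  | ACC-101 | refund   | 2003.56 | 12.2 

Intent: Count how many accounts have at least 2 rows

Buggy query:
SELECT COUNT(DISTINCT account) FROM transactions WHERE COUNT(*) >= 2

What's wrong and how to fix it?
Bug: WHERE filters individual rows, not groups, so a group-level COUNT is invalid there

Fix: Group first with HAVING COUNT(*) >= 2, then COUNT the resulting groups

Corrected query:
SELECT COUNT(*) FROM (SELECT account FROM transactions GROUP BY account HAVING COUNT(*) >= 2)

Result:
COUNT(*)
--------
3       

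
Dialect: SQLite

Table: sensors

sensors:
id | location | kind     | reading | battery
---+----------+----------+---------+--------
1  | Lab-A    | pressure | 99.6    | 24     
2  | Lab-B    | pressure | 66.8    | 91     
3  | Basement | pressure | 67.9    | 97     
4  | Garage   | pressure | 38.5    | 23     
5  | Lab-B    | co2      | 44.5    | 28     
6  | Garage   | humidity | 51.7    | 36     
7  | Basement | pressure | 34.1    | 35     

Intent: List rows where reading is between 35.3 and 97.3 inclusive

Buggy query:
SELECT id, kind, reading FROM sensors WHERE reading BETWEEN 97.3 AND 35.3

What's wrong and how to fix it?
Bug: The bounds are reversed; BETWEEN a AND b requires a <= b to match anything

Fix: Write BETWEEN 35.3 AND 97.3

Corrected query:
SELECT id, kind, reading FROM sensors WHERE reading BETWEEN 35.3 AND 97.3

Result:
id | kind     | reading
---+----------+--------
2  | pressure | 66.8   
3  | pressure | 67.9   
4  | pressure | 38.5   
5  | co2      | 44.5   
6  | humidity | 51.7   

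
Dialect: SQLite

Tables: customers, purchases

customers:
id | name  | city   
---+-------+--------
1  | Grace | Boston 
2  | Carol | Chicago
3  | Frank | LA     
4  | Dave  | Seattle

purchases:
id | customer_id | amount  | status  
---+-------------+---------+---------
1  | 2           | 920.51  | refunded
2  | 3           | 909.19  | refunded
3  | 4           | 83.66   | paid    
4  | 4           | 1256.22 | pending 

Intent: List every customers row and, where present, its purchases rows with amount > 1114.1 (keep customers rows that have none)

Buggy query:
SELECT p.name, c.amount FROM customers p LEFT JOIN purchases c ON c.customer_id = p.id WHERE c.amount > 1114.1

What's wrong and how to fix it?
Bug: Filtering c.amount in WHERE discards the NULL rows produced by LEFT JOIN, turning it into an inner join

Fix: Put 'c.amount > 1114.1' in the JOIN's ON clause instead of WHERE

Corrected query:
SELECT p.name, c.amount FROM customers p LEFT JOIN purchases c ON c.customer_id = p.id AND c.amount > 1114.1

Result:
name  | amount 
------+--------
Grace | NULL   
Carol | NULL   
Frank | NULL   
Dave  | 1256.22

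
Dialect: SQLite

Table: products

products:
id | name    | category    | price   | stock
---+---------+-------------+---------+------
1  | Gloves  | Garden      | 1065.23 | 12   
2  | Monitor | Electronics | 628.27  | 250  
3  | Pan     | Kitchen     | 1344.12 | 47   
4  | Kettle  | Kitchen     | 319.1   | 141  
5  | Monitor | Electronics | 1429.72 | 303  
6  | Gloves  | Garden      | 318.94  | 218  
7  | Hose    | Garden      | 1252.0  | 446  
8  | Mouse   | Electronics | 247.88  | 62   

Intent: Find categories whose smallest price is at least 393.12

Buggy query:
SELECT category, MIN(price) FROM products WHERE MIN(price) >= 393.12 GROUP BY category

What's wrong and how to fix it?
Bug: MIN() in WHERE is a misuse of aggregate

Fix: Replace WHERE with HAVING after the GROUP BY

Corrected query:
SELECT category, MIN(price) FROM products GROUP BY category HAVING MIN(price) >= 393.12

Result:
(no rows)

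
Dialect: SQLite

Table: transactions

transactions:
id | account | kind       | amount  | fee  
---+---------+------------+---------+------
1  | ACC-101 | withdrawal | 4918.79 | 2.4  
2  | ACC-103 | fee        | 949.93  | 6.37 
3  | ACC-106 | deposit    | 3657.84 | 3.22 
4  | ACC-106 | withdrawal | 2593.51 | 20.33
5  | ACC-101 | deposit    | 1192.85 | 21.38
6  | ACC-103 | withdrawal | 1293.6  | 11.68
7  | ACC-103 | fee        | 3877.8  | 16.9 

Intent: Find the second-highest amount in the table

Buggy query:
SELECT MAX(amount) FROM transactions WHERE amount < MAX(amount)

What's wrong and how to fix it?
Bug: The inner MAX is an aggregate inside WHERE, which is not allowed

Fix: Put the inner MAX in a scalar subquery

Corrected query:
SELECT MAX(amount) FROM transactions WHERE amount < (SELECT MAX(amount) FROM transactions)

Result:
MAX(amount)
-----------
3877.8     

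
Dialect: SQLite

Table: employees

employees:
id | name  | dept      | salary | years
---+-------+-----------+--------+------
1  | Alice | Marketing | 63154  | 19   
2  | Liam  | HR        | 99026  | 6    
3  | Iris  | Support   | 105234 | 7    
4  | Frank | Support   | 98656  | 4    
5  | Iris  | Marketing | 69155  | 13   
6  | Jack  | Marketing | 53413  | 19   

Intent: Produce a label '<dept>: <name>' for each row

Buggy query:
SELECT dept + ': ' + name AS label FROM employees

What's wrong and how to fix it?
Bug: '+' is numeric addition; on text columns SQLite converts them to 0 instead of concatenating

Fix: Replace + with || to concatenate text

Corrected query:
SELECT dept || ': ' || name AS label FROM employees

Result:
label           
----------------
Marketing: Alice
HR: Liam        
Support: Iris   
Support: Frank  
Marketing: Iris 
Marketing: Jack 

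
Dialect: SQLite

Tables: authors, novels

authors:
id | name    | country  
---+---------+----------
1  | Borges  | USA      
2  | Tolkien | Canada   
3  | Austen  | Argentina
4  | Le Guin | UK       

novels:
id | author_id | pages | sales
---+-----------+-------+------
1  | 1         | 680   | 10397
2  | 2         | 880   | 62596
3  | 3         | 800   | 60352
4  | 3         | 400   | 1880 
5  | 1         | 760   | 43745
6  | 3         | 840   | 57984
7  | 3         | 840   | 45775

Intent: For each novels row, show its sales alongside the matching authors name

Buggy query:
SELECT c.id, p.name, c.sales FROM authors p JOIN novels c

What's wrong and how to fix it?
Bug: Missing join condition: each novels row is matched to all authors rows instead of just its own

Fix: Specify the join condition linking the foreign key to the parent id

Corrected query:
SELECT c.id, p.name, c.sales FROM authors p JOIN novels c ON c.author_id = p.id

Result:
id | name    | sales
---+---------+------
1  | Borges  | 10397
2  | Tolkien | 62596
3  | Austen  | 60352
4  | Austen  | 1880 
5  | Borges  | 43745
6  | Austen  | 57984
7  | Austen  | 45775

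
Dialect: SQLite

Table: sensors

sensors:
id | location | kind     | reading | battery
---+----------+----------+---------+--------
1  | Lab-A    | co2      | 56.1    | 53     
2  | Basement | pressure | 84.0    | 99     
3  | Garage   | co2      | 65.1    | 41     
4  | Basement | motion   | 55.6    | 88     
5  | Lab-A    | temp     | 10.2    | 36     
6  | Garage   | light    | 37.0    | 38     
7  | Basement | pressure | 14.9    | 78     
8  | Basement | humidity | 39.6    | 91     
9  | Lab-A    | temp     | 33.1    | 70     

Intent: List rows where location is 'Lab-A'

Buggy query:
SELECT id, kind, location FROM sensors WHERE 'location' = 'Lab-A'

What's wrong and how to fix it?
Bug: Single quotes denote string literals in SQL; the column name is being compared as a constant string

Fix: Remove the quotes around the column name (or use double quotes for an identifier)

Corrected query:
SELECT id, kind, location FROM sensors WHERE location = 'Lab-A'

Result:
id | kind | location
---+------+---------
1  | co2  | Lab-A   
5  | temp | Lab-A   
9  | temp | Lab-A   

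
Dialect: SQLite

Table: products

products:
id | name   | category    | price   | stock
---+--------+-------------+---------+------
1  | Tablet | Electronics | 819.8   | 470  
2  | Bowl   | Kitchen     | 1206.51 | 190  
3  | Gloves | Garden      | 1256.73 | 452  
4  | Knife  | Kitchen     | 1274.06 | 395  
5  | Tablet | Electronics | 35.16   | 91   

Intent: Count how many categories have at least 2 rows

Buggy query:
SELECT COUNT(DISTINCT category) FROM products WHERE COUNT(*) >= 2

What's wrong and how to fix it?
Bug: COUNT(*) cannot appear in WHERE; the per-group count doesn't exist yet

Fix: Group first with HAVING COUNT(*) >= 2, then COUNT the resulting groups

Corrected query:
SELECT COUNT(*) FROM (SELECT category FROM products GROUP BY category HAVING COUNT(*) >= 2)

Result:
COUNT(*)
--------
2       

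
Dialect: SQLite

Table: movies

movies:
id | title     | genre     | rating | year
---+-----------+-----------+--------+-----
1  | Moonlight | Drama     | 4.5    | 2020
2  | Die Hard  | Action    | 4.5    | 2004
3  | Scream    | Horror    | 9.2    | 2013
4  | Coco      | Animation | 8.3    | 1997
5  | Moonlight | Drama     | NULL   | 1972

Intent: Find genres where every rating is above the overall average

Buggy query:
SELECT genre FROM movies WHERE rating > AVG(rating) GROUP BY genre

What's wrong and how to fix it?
Bug: AVG() is an aggregate; it can't sit directly in WHERE

Fix: Use a subquery for AVG and a HAVING MIN(...) filter so the condition holds for every row in the group

Corrected query:
SELECT genre FROM movies GROUP BY genre HAVING MIN(rating) > (SELECT AVG(rating) FROM movies)

Result:
genre    
---------
Animation
Horror   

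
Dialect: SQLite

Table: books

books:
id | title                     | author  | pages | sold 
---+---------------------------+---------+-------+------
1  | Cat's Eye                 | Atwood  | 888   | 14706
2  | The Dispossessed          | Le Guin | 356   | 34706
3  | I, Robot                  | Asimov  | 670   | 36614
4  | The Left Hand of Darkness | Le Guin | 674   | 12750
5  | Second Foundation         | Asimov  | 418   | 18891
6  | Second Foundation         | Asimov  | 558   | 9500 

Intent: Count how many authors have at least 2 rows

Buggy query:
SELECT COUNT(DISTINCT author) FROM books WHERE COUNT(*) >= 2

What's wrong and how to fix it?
Bug: COUNT(*) cannot appear in WHERE; the per-group count doesn't exist yet

Fix: Use a subquery that GROUPs and filters with HAVING, then count its rows

Corrected query:
SELECT COUNT(*) FROM (SELECT author FROM books GROUP BY author HAVING COUNT(*) >= 2)

Result:
COUNT(*)
--------
2       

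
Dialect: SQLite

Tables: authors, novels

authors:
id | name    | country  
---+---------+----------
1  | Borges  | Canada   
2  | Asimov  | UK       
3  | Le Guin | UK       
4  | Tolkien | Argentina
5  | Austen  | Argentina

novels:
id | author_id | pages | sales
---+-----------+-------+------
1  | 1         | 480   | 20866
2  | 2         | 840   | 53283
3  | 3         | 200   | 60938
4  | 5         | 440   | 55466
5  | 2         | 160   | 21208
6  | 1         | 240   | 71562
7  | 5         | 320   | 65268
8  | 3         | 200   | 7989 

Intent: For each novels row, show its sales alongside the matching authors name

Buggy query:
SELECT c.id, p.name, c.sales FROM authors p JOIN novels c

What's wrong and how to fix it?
Bug: JOIN with no ON clause produces a cartesian product; every novels row pairs with every authors row

Fix: Add ON c.author_id = p.id to the JOIN

Corrected query:
SELECT c.id, p.name, c.sales FROM authors p JOIN novels c ON c.author_id = p.id

Result:
id | name    | sales
---+---------+------
1  | Borges  | 20866
2  | Asimov  | 53283
3  | Le Guin | 60938
4  | Austen  | 55466
5  | Asimov  | 21208
6  | Borges  | 71562
7  | Austen  | 65268
8  | Le Guin | 7989 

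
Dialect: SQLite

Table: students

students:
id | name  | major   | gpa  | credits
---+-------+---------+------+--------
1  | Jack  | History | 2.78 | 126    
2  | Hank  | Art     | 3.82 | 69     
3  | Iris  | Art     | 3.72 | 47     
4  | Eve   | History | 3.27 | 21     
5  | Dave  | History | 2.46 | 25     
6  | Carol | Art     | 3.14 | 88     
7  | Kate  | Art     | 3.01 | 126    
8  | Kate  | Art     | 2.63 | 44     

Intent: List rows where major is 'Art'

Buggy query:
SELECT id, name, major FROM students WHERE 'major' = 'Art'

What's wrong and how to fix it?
Bug: Single quotes denote string literals in SQL; the column name is being compared as a constant string

Fix: Reference the column as major without single quotes

Corrected query:
SELECT id, name, major FROM students WHERE major = 'Art'

Result:
id | name  | major
---+-------+------
2  | Hank  | Art  
3  | Iris  | Art  
6  | Carol | Art  
7  | Kate  | Art  
8  | Kate  | Art  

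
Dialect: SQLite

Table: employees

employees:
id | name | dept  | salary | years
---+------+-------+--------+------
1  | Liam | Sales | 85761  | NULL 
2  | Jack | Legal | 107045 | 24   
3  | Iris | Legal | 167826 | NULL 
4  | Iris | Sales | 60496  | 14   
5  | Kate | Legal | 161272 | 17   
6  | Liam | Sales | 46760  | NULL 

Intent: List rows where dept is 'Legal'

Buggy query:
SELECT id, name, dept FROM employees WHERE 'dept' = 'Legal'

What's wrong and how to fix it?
Bug: 'dept' in single quotes is a string literal, not the column; the comparison is literal-vs-literal and never true

Fix: Reference the column as dept without single quotes

Corrected query:
SELECT id, name, dept FROM employees WHERE dept = 'Legal'

Result:
id | name | dept 
---+------+------
2  | Jack | Legal
3  | Iris | Legal
5  | Kate | Legal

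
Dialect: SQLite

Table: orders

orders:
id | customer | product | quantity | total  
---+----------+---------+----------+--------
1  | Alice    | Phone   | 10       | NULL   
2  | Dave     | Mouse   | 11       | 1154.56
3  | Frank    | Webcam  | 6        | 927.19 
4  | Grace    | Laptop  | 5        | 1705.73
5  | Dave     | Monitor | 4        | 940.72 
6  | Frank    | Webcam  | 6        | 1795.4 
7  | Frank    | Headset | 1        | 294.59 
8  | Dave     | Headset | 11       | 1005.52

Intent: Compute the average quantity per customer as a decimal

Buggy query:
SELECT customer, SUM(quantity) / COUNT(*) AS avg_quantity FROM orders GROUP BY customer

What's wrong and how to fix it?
Bug: Both operands are integers, so '/' performs integer division and truncates

Fix: Multiply by 1.0 (or CAST to REAL) to force floating-point division

Corrected query:
SELECT customer, SUM(quantity) * 1.0 / COUNT(*) AS avg_quantity FROM orders GROUP BY customer

Result:
customer | avg_quantity
---------+-------------
Alice    | 10          
Dave     | 8.666667    
Frank    | 4.333333    
Grace    | 5           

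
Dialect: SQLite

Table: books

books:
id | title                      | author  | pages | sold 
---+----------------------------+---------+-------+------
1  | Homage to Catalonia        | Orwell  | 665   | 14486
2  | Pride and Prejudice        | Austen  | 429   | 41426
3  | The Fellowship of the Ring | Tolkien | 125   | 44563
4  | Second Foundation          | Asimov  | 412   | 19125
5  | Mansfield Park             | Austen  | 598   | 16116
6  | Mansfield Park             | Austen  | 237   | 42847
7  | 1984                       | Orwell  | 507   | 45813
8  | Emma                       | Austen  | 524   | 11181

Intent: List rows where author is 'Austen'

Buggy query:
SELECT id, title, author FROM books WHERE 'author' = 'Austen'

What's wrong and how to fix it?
Bug: Single quotes denote string literals in SQL; the column name is being compared as a constant string

Fix: Reference the column as author without single quotes

Corrected query:
SELECT id, title, author FROM books WHERE author = 'Austen'

Result:
id | title               | author
---+---------------------+-------
2  | Pride and Prejudice | Austen
5  | Mansfield Park      | Austen
6  | Mansfield Park      | Austen
8  | Emma                | Austen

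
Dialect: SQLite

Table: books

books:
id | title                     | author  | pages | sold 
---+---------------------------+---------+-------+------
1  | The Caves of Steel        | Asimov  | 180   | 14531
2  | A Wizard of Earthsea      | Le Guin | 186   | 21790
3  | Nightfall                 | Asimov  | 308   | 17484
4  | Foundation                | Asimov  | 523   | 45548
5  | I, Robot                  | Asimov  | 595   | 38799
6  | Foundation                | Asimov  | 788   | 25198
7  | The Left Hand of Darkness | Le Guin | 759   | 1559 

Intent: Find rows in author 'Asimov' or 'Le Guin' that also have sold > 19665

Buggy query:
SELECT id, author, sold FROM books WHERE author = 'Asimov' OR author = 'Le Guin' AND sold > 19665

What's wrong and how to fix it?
Bug: Without parentheses, AND is evaluated before OR, so the sold filter only applies to the 'Le Guin' branch

Fix: Add parentheses around the OR so the AND applies to both alternatives

Corrected query:
SELECT id, author, sold FROM books WHERE (author = 'Asimov' OR author = 'Le Guin') AND sold > 19665

Result:
id | author  | sold 
---+---------+------
2  | Le Guin | 21790
4  | Asimov  | 45548
5  | Asimov  | 38799
6  | Asimov  | 25198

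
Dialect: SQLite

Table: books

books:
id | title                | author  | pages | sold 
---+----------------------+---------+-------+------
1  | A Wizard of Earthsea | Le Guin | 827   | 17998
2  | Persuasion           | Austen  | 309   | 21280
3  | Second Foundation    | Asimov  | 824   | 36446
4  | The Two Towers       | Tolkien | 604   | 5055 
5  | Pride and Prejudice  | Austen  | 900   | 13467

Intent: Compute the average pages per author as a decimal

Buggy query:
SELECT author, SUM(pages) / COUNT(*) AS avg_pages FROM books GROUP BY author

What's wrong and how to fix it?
Bug: Both operands are integers, so '/' performs integer division and truncates

Fix: Multiply by 1.0 (or CAST to REAL) to force floating-point division

Corrected query:
SELECT author, SUM(pages) * 1.0 / COUNT(*) AS avg_pages FROM books GROUP BY author

Result:
author  | avg_pages
--------+----------
Asimov  | 824      
Austen  | 604.5    
Le Guin | 827      
Tolkien | 604      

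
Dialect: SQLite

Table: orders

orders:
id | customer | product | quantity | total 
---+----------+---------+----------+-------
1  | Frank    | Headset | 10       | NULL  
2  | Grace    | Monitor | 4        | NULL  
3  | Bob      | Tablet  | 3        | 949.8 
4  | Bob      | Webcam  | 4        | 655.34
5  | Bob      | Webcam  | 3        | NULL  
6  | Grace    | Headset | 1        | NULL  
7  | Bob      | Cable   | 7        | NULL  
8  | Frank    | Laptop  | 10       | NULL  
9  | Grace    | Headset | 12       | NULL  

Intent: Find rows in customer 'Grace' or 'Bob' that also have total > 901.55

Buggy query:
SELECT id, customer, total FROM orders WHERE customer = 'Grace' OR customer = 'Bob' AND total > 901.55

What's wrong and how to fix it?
Bug: AND binds tighter than OR, so this parses as customer = 'Grace' OR (customer = 'Bob' AND total > 901.55)

Fix: Group the OR with parentheses (or use IN), then AND the threshold

Corrected query:
SELECT id, customer, total FROM orders WHERE (customer = 'Grace' OR customer = 'Bob') AND total > 901.55

Result:
id | customer | total
---+----------+------
3  | Bob      | 949.8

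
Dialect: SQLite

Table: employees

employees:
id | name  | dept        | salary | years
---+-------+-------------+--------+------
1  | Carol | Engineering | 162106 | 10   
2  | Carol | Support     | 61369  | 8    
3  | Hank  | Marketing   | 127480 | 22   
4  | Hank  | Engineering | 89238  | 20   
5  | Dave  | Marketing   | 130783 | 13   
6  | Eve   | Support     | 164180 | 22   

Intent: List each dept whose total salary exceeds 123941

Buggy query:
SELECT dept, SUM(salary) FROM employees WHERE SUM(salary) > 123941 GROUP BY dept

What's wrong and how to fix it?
Bug: Aggregate functions cannot appear in a WHERE clause

Fix: Move the aggregate condition to a HAVING clause

Corrected query:
SELECT dept, SUM(salary) FROM employees GROUP BY dept HAVING SUM(salary) > 123941

Result:
dept        | SUM(salary)
------------+------------
Engineering | 251344     
Marketing   | 258263     
Support     | 225549     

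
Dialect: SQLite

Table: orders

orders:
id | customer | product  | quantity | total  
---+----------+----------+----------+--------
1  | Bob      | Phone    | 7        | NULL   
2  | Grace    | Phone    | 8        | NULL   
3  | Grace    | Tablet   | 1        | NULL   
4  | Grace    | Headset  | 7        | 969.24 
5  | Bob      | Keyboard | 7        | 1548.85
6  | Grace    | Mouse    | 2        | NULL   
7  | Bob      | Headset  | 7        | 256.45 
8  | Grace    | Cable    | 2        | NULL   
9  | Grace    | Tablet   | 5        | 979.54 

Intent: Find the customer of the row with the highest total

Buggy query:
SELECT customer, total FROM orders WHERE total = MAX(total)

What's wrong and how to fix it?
Bug: MAX(total) is an aggregate and cannot be used directly in WHERE

Fix: Wrap MAX in a scalar subquery so WHERE compares against a single value

Corrected query:
SELECT customer, total FROM orders WHERE total = (SELECT MAX(total) FROM orders)

Result:
customer | total  
---------+--------
Bob      | 1548.85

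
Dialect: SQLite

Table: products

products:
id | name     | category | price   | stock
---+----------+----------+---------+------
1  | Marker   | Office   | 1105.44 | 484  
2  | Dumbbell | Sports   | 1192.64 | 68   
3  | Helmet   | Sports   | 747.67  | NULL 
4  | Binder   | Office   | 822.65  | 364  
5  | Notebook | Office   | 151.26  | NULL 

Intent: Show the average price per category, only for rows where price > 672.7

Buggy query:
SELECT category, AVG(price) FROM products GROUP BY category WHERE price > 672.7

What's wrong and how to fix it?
Bug: WHERE cannot follow GROUP BY

Fix: Place WHERE between FROM and GROUP BY

Corrected query:
SELECT category, AVG(price) FROM products WHERE price > 672.7 GROUP BY category

Result:
category | AVG(price)
---------+-----------
Office   | 964.045   
Sports   | 970.155   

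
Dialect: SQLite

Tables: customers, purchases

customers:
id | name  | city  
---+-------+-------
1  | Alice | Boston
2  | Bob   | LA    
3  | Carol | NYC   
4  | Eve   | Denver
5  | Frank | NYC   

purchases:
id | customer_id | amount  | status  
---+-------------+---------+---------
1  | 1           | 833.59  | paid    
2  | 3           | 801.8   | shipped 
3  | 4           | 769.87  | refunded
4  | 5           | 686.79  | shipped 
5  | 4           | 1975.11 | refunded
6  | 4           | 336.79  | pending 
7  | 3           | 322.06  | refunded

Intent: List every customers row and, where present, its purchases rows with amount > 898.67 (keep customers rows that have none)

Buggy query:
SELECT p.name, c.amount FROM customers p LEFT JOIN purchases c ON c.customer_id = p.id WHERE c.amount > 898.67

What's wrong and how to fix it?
Bug: Filtering c.amount in WHERE discards the NULL rows produced by LEFT JOIN, turning it into an inner join

Fix: Move the right-table condition into the ON clause so unmatched parents are kept

Corrected query:
SELECT p.name, c.amount FROM customers p LEFT JOIN purchases c ON c.customer_id = p.id AND c.amount > 898.67

Result:
name  | amount 
------+--------
Alice | NULL   
Bob   | NULL   
Carol | NULL   
Eve   | 1975.11
Frank | NULL   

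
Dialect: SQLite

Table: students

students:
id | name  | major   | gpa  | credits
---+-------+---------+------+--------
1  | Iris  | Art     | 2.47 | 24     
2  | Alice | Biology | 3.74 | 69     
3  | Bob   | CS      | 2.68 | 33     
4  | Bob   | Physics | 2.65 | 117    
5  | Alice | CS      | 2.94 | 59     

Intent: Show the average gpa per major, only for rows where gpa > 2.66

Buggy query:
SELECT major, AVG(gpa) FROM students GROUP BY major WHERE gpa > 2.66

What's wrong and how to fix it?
Bug: Row-level WHERE must come before GROUP BY in the clause order

Fix: Move the WHERE clause before GROUP BY

Corrected query:
SELECT major, AVG(gpa) FROM students WHERE gpa > 2.66 GROUP BY major

Result:
major   | AVG(gpa)
--------+---------
Biology | 3.74    
CS      | 2.81    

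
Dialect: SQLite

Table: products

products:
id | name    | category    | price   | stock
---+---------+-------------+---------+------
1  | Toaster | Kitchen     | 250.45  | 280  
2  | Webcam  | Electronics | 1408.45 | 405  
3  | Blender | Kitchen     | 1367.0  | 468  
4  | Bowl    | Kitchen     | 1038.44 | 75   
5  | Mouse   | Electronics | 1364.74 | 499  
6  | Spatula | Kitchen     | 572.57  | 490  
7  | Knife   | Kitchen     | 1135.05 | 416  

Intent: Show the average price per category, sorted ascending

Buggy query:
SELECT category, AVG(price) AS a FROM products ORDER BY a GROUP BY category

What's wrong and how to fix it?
Bug: ORDER BY appears before GROUP BY; SQL clause order requires GROUP BY first

Fix: Reorder: SELECT … FROM … GROUP BY … ORDER BY …

Corrected query:
SELECT category, AVG(price) AS a FROM products GROUP BY category ORDER BY a

Result:
category    | a       
------------+---------
Kitchen     | 872.702 
Electronics | 1386.595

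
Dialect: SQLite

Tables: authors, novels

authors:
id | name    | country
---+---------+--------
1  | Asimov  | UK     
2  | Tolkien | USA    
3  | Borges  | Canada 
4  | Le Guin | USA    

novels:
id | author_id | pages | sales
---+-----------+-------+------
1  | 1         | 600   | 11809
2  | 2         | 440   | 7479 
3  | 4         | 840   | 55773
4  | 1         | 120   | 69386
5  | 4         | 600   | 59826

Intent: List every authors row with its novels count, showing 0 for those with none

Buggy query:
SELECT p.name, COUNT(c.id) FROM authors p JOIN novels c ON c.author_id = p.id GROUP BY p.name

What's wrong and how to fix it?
Bug: INNER JOIN drops authors rows that have no matching novels rows

Fix: Use LEFT JOIN so parents without children still appear (COUNT(c.id) gives 0)

Corrected query:
SELECT p.name, COUNT(c.id) FROM authors p LEFT JOIN novels c ON c.author_id = p.id GROUP BY p.name

Result:
name    | COUNT(c.id)
--------+------------
Asimov  | 2          
Borges  | 0          
Le Guin | 2          
Tolkien | 1          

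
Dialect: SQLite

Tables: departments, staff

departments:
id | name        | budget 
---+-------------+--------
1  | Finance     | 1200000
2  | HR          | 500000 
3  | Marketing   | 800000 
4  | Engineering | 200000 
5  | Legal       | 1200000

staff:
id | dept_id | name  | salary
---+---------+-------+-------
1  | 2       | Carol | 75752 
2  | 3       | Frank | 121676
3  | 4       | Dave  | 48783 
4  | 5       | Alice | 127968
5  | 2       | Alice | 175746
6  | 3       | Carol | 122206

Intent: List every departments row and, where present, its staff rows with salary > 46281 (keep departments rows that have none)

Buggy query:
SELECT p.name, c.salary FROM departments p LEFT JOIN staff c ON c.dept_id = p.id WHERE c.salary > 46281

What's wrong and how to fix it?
Bug: A WHERE condition on the right-hand table after LEFT JOIN drops unmatched parents

Fix: Put 'c.salary > 46281' in the JOIN's ON clause instead of WHERE

Corrected query:
SELECT p.name, c.salary FROM departments p LEFT JOIN staff c ON c.dept_id = p.id AND c.salary > 46281

Result:
name        | salary
------------+-------
Finance     | NULL  
HR          | 75752 
HR          | 175746
Marketing   | 121676
Marketing   | 122206
Engineering | 48783 
Legal       | 127968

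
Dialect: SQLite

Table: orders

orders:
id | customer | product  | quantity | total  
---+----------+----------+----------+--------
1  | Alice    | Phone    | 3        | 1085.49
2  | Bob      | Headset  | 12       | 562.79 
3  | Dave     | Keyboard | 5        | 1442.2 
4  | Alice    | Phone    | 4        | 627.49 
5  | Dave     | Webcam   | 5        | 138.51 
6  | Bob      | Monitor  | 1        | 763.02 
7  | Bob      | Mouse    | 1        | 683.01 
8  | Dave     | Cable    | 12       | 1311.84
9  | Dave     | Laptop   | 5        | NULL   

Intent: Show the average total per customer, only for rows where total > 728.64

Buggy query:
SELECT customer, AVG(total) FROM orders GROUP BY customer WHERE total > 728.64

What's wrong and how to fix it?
Bug: Row-level WHERE must come before GROUP BY in the clause order

Fix: Place WHERE between FROM and GROUP BY

Corrected query:
SELECT customer, AVG(total) FROM orders WHERE total > 728.64 GROUP BY customer

Result:
customer | AVG(total)
---------+-----------
Alice    | 1085.49   
Bob      | 763.02    
Dave     | 1377.02   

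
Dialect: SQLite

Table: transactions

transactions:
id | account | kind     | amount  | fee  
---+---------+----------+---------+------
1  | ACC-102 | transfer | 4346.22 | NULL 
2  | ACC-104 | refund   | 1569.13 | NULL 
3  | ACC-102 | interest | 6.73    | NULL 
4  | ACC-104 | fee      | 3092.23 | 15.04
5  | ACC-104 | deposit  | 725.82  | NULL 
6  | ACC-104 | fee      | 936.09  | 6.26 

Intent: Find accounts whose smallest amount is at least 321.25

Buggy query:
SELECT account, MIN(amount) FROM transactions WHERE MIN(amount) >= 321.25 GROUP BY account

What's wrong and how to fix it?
Bug: MIN() in WHERE is a misuse of aggregate

Fix: Use HAVING for the per-group MIN condition

Corrected query:
SELECT account, MIN(amount) FROM transactions GROUP BY account HAVING MIN(amount) >= 321.25

Result:
account | MIN(amount)
--------+------------
ACC-104 | 725.82     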